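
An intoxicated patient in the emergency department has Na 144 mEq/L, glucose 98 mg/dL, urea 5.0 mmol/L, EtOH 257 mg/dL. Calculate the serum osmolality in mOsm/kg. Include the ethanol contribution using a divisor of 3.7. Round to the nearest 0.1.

Calculated osmolality = 2·Na + glucose/18 + urea + ethanol/3.7
= 2·144 + 98/18 + 5 + 257/3.7
= 288 + 5.44 + 5 + 69.46
= 367.9 mOsm/kg

367.9 mOsm/kg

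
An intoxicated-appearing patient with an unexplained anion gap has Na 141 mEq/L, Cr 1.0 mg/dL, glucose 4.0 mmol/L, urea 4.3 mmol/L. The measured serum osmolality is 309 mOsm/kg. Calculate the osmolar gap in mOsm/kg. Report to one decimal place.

18.7 mOsm/kg

Calculated osmolality = 2·Na + glucose + urea
= 2·141 + 4 + 4.3
= 282 + 4 + 4.30
= 290.3 mOsm/kg ≈ 290.3 mOsm/kg
Osmolar gap = measured − calculated = 309 − 290.3 = 18.7 mOsm/kg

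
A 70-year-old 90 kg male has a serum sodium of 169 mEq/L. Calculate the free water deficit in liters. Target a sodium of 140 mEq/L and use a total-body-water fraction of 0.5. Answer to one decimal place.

9.3 L

TBW = 0.5 · 90 = 45 L
Free water deficit = TBW · (Na/140 − 1)
= 45 · (169/140 − 1)
= 45 · 0.2071
= 9.32 L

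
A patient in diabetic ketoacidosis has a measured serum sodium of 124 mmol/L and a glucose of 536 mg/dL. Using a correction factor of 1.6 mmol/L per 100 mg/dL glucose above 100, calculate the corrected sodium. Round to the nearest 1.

131 mmol/L

Corrected Na = measured Na + 1.6 · (glucose − 100)/100
= 124 + 1.6 · (536 − 100)/100
= 124 + 7
= 131 mmol/L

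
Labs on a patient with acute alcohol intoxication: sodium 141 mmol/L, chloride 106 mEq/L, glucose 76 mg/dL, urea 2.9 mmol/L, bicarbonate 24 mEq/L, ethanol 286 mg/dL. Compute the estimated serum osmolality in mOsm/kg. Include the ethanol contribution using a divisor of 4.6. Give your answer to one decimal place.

351.3 mOsm/kg

Calculated osmolality = 2·Na + glucose/18 + urea + ethanol/4.6
= 2·141 + 76/18 + 2.9 + 286/4.6
= 282 + 4.22 + 2.90 + 62.17
= 351.29 mOsm/kg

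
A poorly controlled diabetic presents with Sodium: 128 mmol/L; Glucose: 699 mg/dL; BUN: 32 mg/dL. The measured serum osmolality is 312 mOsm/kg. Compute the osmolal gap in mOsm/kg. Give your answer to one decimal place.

5.7 mOsm/kg

Calculated osmolality = 2·Na + glucose/18 + BUN/2.8
= 2·128 + 699/18 + 32/2.8
= 256 + 38.83 + 11.43
= 306.26 mOsm/kg ≈ 306.3 mOsm/kg
Osmolar gap = measured − calculated = 312 − 306.3 = 5.7 mOsm/kg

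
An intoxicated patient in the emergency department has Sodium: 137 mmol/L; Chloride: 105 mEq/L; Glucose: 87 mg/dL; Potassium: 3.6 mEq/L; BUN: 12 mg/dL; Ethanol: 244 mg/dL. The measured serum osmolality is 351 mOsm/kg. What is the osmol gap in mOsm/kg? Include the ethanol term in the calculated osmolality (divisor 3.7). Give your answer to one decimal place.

1.9 mOsm/kg

Calculated osmolality = 2·Na + glucose/18 + BUN/2.8 + ethanol/3.7
= 2·137 + 87/18 + 12/2.8 + 244/3.7
= 274 + 4.83 + 4.29 + 65.95
= 349.07 mOsm/kg ≈ 349.1 mOsm/kg
Osmolar gap = measured − calculated = 351 − 349.1 = 1.9 mOsm/kg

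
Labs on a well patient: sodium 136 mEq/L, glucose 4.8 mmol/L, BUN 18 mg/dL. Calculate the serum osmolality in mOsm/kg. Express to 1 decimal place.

Calculated osmolality = 2·Na + glucose + BUN/2.8
= 2·136 + 4.8 + 18/2.8
= 272 + 4.80 + 6.43
= 283.23 mOsm/kg

283.2 mOsm/kg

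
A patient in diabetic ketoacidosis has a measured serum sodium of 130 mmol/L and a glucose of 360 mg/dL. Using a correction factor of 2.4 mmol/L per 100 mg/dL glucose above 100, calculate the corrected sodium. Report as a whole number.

136 mmol/L

Corrected Na = measured Na + 2.4 · (glucose − 100)/100
= 130 + 2.4 · (360 − 100)/100
= 130 + 6.2
= 136.2 mmol/L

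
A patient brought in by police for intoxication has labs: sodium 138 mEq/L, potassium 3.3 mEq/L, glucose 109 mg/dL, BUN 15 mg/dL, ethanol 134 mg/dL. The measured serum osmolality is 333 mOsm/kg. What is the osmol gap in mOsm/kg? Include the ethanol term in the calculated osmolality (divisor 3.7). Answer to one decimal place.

Calculated osmolality = 2·Na + glucose/18 + BUN/2.8 + ethanol/3.7
= 2·138 + 109/18 + 15/2.8 + 134/3.7
= 276 + 6.06 + 5.36 + 36.22
= 323.64 mOsm/kg ≈ 323.6 mOsm/kg
Osmolar gap = measured − calculated = 333 − 323.6 = 9.4 mOsm/kg

9.4 mOsm/kg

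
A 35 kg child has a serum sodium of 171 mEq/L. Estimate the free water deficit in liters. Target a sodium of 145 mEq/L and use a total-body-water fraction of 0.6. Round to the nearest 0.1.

TBW = 0.6 · 35 = 21 L
Free water deficit = TBW · (Na/145 − 1)
= 21 · (171/145 − 1)
= 21 · 0.1793
= 3.77 L

3.8 L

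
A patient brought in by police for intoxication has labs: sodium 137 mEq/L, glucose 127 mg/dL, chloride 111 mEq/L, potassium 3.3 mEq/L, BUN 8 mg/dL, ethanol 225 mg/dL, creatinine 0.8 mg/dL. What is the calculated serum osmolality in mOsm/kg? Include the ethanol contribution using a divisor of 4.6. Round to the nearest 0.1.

332.8 mOsm/kg

Calculated osmolality = 2·Na + glucose/18 + BUN/2.8 + ethanol/4.6
= 2·137 + 127/18 + 8/2.8 + 225/4.6
= 274 + 7.06 + 2.86 + 48.91
= 332.83 mOsm/kg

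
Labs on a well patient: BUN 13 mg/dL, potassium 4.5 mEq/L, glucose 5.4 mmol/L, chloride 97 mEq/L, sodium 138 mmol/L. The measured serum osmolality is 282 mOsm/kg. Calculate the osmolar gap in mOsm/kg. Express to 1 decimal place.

-4.0 mOsm/kg

Calculated osmolality = 2·Na + glucose + BUN/2.8
= 2·138 + 5.4 + 13/2.8
= 276 + 5.40 + 4.64
= 286.04 mOsm/kg ≈ 286.0 mOsm/kg
Osmolar gap = measured − calculated = 282 − 286.0 = -4.0 mOsm/kg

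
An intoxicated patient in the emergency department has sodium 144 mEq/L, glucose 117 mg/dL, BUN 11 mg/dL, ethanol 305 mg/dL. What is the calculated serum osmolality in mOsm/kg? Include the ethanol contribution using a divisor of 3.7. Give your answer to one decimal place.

380.9 mOsm/kg

Calculated osmolality = 2·Na + glucose/18 + BUN/2.8 + ethanol/3.7
= 2·144 + 117/18 + 11/2.8 + 305/3.7
= 288 + 6.50 + 3.93 + 82.43
= 380.86 mOsm/kg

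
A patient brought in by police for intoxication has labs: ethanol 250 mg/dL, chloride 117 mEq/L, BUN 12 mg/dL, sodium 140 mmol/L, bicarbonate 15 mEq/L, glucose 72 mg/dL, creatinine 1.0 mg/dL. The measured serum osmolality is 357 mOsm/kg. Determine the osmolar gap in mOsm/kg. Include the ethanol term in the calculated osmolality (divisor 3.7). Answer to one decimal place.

Calculated osmolality = 2·Na + glucose/18 + BUN/2.8 + ethanol/3.7
= 2·140 + 72/18 + 12/2.8 + 250/3.7
= 280 + 4 + 4.29 + 67.57
= 355.86 mOsm/kg ≈ 355.9 mOsm/kg
Osmolar gap = measured − calculated = 357 − 355.9 = 1.1 mOsm/kg

1.1 mOsm/kg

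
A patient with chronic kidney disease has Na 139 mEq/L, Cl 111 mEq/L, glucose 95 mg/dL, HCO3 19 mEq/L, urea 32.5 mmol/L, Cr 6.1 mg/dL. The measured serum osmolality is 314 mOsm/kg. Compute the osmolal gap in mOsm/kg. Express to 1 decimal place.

Calculated osmolality = 2·Na + glucose/18 + urea
= 2·139 + 95/18 + 32.5
= 278 + 5.28 + 32.50
= 315.78 mOsm/kg ≈ 315.8 mOsm/kg
Osmolar gap = measured − calculated = 314 − 315.8 = -1.8 mOsm/kg

-1.8 mOsm/kg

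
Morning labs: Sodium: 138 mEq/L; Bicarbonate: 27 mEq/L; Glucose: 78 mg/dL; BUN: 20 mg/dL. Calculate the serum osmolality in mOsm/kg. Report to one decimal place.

287.5 mOsm/kg

Calculated osmolality = 2·Na + glucose/18 + BUN/2.8
= 2·138 + 78/18 + 20/2.8
= 276 + 4.33 + 7.14
= 287.47 mOsm/kg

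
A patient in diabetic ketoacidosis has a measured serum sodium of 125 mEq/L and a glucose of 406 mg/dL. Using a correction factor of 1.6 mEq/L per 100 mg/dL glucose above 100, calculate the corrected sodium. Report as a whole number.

Corrected Na = measured Na + 1.6 · (glucose − 100)/100
= 125 + 1.6 · (406 − 100)/100
= 125 + 4.9
= 129.9 mEq/L

130 mEq/L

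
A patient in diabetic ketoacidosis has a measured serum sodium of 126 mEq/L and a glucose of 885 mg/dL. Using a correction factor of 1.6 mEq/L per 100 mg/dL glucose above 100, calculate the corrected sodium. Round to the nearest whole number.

Corrected Na = measured Na + 1.6 · (glucose − 100)/100
= 126 + 1.6 · (885 − 100)/100
= 126 + 12.6
= 138.6 mEq/L

139 mEq/L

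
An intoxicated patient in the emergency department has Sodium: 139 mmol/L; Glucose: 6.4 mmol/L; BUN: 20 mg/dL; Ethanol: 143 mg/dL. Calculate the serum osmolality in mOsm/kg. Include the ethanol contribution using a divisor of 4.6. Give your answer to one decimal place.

Calculated osmolality = 2·Na + glucose + BUN/2.8 + ethanol/4.6
= 2·139 + 6.4 + 20/2.8 + 143/4.6
= 278 + 6.40 + 7.14 + 31.09
= 322.63 mOsm/kg

322.6 mOsm/kg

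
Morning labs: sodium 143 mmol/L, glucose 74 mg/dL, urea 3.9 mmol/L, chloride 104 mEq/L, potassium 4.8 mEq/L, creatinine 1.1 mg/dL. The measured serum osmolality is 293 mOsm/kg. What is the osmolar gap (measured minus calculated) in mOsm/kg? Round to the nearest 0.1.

Calculated osmolality = 2·Na + glucose/18 + urea
= 2·143 + 74/18 + 3.9
= 286 + 4.11 + 3.90
= 294.01 mOsm/kg ≈ 294.0 mOsm/kg
Osmolar gap = measured − calculated = 293 − 294.0 = -1.0 mOsm/kg

-1.0 mOsm/kg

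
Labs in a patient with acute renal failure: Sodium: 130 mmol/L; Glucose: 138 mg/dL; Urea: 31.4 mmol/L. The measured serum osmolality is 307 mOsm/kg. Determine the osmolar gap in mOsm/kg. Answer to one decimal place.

Calculated osmolality = 2·Na + glucose/18 + urea
= 2·130 + 138/18 + 31.4
= 260 + 7.67 + 31.40
= 299.07 mOsm/kg ≈ 299.1 mOsm/kg
Osmolar gap = measured − calculated = 307 − 299.1 = 7.9 mOsm/kg

7.9 mOsm/kg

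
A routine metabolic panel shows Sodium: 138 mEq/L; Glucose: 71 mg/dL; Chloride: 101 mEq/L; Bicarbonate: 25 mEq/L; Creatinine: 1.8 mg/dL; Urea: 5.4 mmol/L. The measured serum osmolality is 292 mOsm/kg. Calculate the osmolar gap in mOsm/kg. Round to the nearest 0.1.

Calculated osmolality = 2·Na + glucose/18 + urea
= 2·138 + 71/18 + 5.4
= 276 + 3.94 + 5.40
= 285.34 mOsm/kg ≈ 285.3 mOsm/kg
Osmolar gap = measured − calculated = 292 − 285.3 = 6.7 mOsm/kg

6.7 mOsm/kg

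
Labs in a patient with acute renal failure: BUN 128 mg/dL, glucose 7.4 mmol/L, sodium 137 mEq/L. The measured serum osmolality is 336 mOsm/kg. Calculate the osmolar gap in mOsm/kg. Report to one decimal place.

Calculated osmolality = 2·Na + glucose + BUN/2.8
= 2·137 + 7.4 + 128/2.8
= 274 + 7.40 + 45.71
= 327.11 mOsm/kg ≈ 327.1 mOsm/kg
Osmolar gap = measured − calculated = 336 − 327.1 = 8.9 mOsm/kg

8.9 mOsm/kg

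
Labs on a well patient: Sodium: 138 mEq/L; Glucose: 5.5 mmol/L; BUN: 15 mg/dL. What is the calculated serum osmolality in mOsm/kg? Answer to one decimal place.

Calculated osmolality = 2·Na + glucose + BUN/2.8
= 2·138 + 5.5 + 15/2.8
= 276 + 5.50 + 5.36
= 286.86 mOsm/kg

286.9 mOsm/kg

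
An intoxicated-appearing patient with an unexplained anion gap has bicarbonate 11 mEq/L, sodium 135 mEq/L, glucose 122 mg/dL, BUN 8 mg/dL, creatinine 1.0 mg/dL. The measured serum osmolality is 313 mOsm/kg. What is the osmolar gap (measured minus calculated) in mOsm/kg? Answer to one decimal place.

33.4 mOsm/kg

Calculated osmolality = 2·Na + glucose/18 + BUN/2.8
= 2·135 + 122/18 + 8/2.8
= 270 + 6.78 + 2.86
= 279.64 mOsm/kg ≈ 279.6 mOsm/kg
Osmolar gap = measured − calculated = 313 − 279.6 = 33.4 mOsm/kg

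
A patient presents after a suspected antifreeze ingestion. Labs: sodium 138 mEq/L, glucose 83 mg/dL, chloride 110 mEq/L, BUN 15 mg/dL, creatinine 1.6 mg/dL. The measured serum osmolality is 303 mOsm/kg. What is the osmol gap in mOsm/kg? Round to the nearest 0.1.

17.0 mOsm/kg

Calculated osmolality = 2·Na + glucose/18 + BUN/2.8
= 2·138 + 83/18 + 15/2.8
= 276 + 4.61 + 5.36
= 285.97 mOsm/kg ≈ 286.0 mOsm/kg
Osmolar gap = measured − calculated = 303 − 286.0 = 17.0 mOsm/kg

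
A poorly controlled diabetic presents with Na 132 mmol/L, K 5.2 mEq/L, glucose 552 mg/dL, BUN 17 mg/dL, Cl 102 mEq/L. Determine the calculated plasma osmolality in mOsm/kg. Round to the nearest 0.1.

Calculated osmolality = 2·Na + glucose/18 + BUN/2.8
= 2·132 + 552/18 + 17/2.8
= 264 + 30.67 + 6.07
= 300.74 mOsm/kg

300.7 mOsm/kg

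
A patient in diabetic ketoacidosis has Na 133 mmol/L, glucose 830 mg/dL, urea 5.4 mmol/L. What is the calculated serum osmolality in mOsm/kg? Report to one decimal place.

317.5 mOsm/kg

Calculated osmolality = 2·Na + glucose/18 + urea
= 2·133 + 830/18 + 5.4
= 266 + 46.11 + 5.40
= 317.51 mOsm/kg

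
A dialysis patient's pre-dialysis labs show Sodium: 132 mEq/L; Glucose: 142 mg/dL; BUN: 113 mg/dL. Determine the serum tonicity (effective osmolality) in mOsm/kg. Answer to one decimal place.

Effective osmolality excludes urea (freely permeant across cell membranes):
2·Na + glucose/18
= 2·132 + 142/18
= 264 + 7.89
= 271.89 mOsm/kg

271.9 mOsm/kg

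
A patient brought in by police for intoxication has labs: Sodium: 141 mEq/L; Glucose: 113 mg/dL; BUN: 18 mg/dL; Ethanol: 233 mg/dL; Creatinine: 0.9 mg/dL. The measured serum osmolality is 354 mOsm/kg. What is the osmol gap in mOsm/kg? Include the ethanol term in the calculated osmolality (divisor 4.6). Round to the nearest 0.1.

8.6 mOsm/kg

Calculated osmolality = 2·Na + glucose/18 + BUN/2.8 + ethanol/4.6
= 2·141 + 113/18 + 18/2.8 + 233/4.6
= 282 + 6.28 + 6.43 + 50.65
= 345.36 mOsm/kg ≈ 345.4 mOsm/kg
Osmolar gap = measured − calculated = 354 − 345.4 = 8.6 mOsm/kg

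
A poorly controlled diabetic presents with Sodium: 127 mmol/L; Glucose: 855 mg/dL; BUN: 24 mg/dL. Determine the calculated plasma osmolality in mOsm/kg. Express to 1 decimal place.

Calculated osmolality = 2·Na + glucose/18 + BUN/2.8
= 2·127 + 855/18 + 24/2.8
= 254 + 47.50 + 8.57
= 310.07 mOsm/kg

310.1 mOsm/kg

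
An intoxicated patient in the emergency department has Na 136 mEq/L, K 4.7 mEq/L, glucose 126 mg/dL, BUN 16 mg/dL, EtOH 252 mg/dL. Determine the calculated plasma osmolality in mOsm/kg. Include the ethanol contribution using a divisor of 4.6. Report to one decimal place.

Calculated osmolality = 2·Na + glucose/18 + BUN/2.8 + ethanol/4.6
= 2·136 + 126/18 + 16/2.8 + 252/4.6
= 272 + 7 + 5.71 + 54.78
= 339.49 mOsm/kg

339.5 mOsm/kg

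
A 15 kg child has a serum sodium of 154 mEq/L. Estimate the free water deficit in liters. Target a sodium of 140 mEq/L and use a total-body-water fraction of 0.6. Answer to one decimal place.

0.9 L

TBW = 0.6 · 15 = 9 L
Free water deficit = TBW · (Na/140 − 1)
= 9 · (154/140 − 1)
= 9 · 0.1
= 0.9 L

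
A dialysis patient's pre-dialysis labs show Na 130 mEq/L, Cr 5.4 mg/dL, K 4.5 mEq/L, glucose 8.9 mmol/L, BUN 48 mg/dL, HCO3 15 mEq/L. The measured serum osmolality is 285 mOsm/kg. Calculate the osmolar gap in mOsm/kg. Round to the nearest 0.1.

-1.0 mOsm/kg

Calculated osmolality = 2·Na + glucose + BUN/2.8
= 2·130 + 8.9 + 48/2.8
= 260 + 8.90 + 17.14
= 286.04 mOsm/kg ≈ 286.0 mOsm/kg
Osmolar gap = measured − calculated = 285 − 286.0 = -1.0 mOsm/kg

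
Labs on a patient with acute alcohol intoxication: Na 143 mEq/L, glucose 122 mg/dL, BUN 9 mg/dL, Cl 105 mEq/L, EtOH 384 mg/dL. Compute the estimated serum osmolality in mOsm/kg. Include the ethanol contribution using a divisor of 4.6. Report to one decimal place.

379.5 mOsm/kg

Calculated osmolality = 2·Na + glucose/18 + BUN/2.8 + ethanol/4.6
= 2·143 + 122/18 + 9/2.8 + 384/4.6
= 286 + 6.78 + 3.21 + 83.48
= 379.47 mOsm/kg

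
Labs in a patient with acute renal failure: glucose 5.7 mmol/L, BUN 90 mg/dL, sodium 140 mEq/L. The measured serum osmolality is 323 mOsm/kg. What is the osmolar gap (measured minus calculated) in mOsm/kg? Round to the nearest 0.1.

5.2 mOsm/kg

Calculated osmolality = 2·Na + glucose + BUN/2.8
= 2·140 + 5.7 + 90/2.8
= 280 + 5.70 + 32.14
= 317.84 mOsm/kg ≈ 317.8 mOsm/kg
Osmolar gap = measured − calculated = 323 − 317.8 = 5.2 mOsm/kg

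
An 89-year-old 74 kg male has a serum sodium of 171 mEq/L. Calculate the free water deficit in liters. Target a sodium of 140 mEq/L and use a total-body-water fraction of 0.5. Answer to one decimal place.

8.2 L

TBW = 0.5 · 74 = 37 L
Free water deficit = TBW · (Na/140 − 1)
= 37 · (171/140 − 1)
= 37 · 0.2214
= 8.19 L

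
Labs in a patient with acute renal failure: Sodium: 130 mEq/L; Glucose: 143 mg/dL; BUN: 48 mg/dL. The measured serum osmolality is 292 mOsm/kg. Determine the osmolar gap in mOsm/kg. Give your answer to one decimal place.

Calculated osmolality = 2·Na + glucose/18 + BUN/2.8
= 2·130 + 143/18 + 48/2.8
= 260 + 7.94 + 17.14
= 285.08 mOsm/kg ≈ 285.1 mOsm/kg
Osmolar gap = measured − calculated = 292 − 285.1 = 6.9 mOsm/kg

6.9 mOsm/kg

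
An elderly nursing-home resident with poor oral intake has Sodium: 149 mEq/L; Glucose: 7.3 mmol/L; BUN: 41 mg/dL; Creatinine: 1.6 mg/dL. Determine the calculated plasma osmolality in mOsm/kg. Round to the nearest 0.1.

Calculated osmolality = 2·Na + glucose + BUN/2.8
= 2·149 + 7.3 + 41/2.8
= 298 + 7.30 + 14.64
= 319.94 mOsm/kg

319.9 mOsm/kg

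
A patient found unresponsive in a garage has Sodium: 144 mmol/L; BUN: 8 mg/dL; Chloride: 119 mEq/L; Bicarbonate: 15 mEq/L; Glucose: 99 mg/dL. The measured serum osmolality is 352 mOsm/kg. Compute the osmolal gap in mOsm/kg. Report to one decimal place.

55.6 mOsm/kg

Calculated osmolality = 2·Na + glucose/18 + BUN/2.8
= 2·144 + 99/18 + 8/2.8
= 288 + 5.50 + 2.86
= 296.36 mOsm/kg ≈ 296.4 mOsm/kg
Osmolar gap = measured − calculated = 352 − 296.4 = 55.6 mOsm/kg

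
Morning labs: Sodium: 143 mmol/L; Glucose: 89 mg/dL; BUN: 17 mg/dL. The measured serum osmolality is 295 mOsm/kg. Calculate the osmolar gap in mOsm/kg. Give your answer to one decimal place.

-2.0 mOsm/kg

Calculated osmolality = 2·Na + glucose/18 + BUN/2.8
= 2·143 + 89/18 + 17/2.8
= 286 + 4.94 + 6.07
= 297.01 mOsm/kg ≈ 297.0 mOsm/kg
Osmolar gap = measured − calculated = 295 − 297.0 = -2.0 mOsm/kg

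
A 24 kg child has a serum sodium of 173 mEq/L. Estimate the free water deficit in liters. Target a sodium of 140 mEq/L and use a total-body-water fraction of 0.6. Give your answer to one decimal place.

TBW = 0.6 · 24 = 14.4 L
Free water deficit = TBW · (Na/140 − 1)
= 14.4 · (173/140 − 1)
= 14.4 · 0.2357
= 3.39 L

3.4 L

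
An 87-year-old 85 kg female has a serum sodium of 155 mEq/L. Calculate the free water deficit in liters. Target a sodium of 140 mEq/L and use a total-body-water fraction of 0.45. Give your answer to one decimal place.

TBW = 0.45 · 85 = 38.25 L
Free water deficit = TBW · (Na/140 − 1)
= 38.25 · (155/140 − 1)
= 38.25 · 0.1071
= 4.1 L

4.1 L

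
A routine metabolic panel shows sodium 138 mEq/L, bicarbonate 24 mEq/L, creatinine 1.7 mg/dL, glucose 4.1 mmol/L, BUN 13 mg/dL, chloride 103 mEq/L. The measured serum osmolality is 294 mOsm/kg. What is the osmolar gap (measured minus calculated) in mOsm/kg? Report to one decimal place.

Calculated osmolality = 2·Na + glucose + BUN/2.8
= 2·138 + 4.1 + 13/2.8
= 276 + 4.10 + 4.64
= 284.74 mOsm/kg ≈ 284.7 mOsm/kg
Osmolar gap = measured − calculated = 294 − 284.7 = 9.3 mOsm/kg

9.3 mOsm/kg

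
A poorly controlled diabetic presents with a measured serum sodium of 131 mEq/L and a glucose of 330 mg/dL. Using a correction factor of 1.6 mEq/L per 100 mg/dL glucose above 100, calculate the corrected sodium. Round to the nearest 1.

Corrected Na = measured Na + 1.6 · (glucose − 100)/100
= 131 + 1.6 · (330 − 100)/100
= 131 + 3.7
= 134.7 mEq/L

135 mEq/L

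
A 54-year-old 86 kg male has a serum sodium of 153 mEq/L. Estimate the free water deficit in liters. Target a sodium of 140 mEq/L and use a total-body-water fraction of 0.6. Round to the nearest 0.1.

TBW = 0.6 · 86 = 51.6 L
Free water deficit = TBW · (Na/140 − 1)
= 51.6 · (153/140 − 1)
= 51.6 · 0.0929
= 4.79 L

4.8 L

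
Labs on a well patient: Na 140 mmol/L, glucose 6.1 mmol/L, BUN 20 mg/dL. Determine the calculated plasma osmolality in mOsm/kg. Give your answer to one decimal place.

293.2 mOsm/kg

Calculated osmolality = 2·Na + glucose + BUN/2.8
= 2·140 + 6.1 + 20/2.8
= 280 + 6.10 + 7.14
= 293.24 mOsm/kg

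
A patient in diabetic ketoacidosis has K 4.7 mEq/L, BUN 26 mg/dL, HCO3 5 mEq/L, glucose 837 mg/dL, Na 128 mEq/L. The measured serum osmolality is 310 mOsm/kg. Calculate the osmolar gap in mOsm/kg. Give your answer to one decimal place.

Calculated osmolality = 2·Na + glucose/18 + BUN/2.8
= 2·128 + 837/18 + 26/2.8
= 256 + 46.50 + 9.29
= 311.79 mOsm/kg ≈ 311.8 mOsm/kg
Osmolar gap = measured − calculated = 310 − 311.8 = -1.8 mOsm/kg

-1.8 mOsm/kg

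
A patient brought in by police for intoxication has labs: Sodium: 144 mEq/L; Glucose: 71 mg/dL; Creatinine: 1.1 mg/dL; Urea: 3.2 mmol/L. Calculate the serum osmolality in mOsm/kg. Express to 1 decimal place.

295.1 mOsm/kg

Calculated osmolality = 2·Na + glucose/18 + urea
= 2·144 + 71/18 + 3.2
= 288 + 3.94 + 3.20
= 295.14 mOsm/kg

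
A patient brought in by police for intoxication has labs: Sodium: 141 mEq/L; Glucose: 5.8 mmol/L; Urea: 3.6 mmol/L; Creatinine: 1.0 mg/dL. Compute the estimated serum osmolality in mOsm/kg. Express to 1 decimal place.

291.4 mOsm/kg

Calculated osmolality = 2·Na + glucose + urea
= 2·141 + 5.8 + 3.6
= 282 + 5.80 + 3.60
= 291.4 mOsm/kg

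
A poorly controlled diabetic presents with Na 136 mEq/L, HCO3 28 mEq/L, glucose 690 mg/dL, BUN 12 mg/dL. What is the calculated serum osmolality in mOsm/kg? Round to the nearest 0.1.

Calculated osmolality = 2·Na + glucose/18 + BUN/2.8
= 2·136 + 690/18 + 12/2.8
= 272 + 38.33 + 4.29
= 314.62 mOsm/kg

314.6 mOsm/kg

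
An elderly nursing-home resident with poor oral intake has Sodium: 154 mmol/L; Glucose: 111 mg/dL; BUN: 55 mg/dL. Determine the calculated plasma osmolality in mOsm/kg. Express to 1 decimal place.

Calculated osmolality = 2·Na + glucose/18 + BUN/2.8
= 2·154 + 111/18 + 55/2.8
= 308 + 6.17 + 19.64
= 333.81 mOsm/kg

333.8 mOsm/kg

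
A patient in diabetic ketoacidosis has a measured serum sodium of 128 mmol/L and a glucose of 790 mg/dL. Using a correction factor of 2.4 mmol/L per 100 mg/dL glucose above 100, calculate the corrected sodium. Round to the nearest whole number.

145 mmol/L

Corrected Na = measured Na + 2.4 · (glucose − 100)/100
= 128 + 2.4 · (790 − 100)/100
= 128 + 16.6
= 144.6 mmol/L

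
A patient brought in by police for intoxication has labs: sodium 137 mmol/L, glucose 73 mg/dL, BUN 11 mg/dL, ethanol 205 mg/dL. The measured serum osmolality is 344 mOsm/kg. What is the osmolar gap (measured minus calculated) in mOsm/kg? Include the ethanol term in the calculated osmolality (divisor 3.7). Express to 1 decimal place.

6.6 mOsm/kg

Calculated osmolality = 2·Na + glucose/18 + BUN/2.8 + ethanol/3.7
= 2·137 + 73/18 + 11/2.8 + 205/3.7
= 274 + 4.06 + 3.93 + 55.41
= 337.4 mOsm/kg ≈ 337.4 mOsm/kg
Osmolar gap = measured − calculated = 344 − 337.4 = 6.6 mOsm/kg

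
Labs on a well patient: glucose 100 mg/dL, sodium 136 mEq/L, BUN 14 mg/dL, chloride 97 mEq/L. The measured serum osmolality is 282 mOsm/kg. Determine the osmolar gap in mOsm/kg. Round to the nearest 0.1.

Calculated osmolality = 2·Na + glucose/18 + BUN/2.8
= 2·136 + 100/18 + 14/2.8
= 272 + 5.56 + 5
= 282.56 mOsm/kg ≈ 282.6 mOsm/kg
Osmolar gap = measured − calculated = 282 − 282.6 = -0.6 mOsm/kg

-0.6 mOsm/kg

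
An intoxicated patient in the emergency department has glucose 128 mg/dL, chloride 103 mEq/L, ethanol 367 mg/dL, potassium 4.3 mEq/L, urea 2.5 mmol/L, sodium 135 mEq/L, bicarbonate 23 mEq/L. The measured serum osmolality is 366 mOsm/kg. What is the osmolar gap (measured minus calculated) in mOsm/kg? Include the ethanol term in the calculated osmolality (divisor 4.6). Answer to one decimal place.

Calculated osmolality = 2·Na + glucose/18 + urea + ethanol/4.6
= 2·135 + 128/18 + 2.5 + 367/4.6
= 270 + 7.11 + 2.50 + 79.78
= 359.39 mOsm/kg ≈ 359.4 mOsm/kg
Osmolar gap = measured − calculated = 366 − 359.4 = 6.6 mOsm/kg

6.6 mOsm/kg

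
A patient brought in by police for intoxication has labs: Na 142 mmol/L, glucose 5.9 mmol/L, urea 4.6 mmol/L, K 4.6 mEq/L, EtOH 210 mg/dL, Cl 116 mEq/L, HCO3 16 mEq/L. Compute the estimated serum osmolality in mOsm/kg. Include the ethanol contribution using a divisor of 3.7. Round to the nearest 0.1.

Calculated osmolality = 2·Na + glucose + urea + ethanol/3.7
= 2·142 + 5.9 + 4.6 + 210/3.7
= 284 + 5.90 + 4.60 + 56.76
= 351.26 mOsm/kg

351.3 mOsm/kg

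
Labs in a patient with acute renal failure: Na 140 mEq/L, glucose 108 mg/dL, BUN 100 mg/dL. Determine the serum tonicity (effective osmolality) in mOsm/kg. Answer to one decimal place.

286.0 mOsm/kg

Effective osmolality excludes urea (freely permeant across cell membranes):
2·Na + glucose/18
= 2·140 + 108/18
= 280 + 6
= 286 mOsm/kg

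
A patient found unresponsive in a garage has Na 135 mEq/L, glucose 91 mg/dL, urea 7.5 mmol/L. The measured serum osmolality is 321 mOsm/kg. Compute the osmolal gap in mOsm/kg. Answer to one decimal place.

38.4 mOsm/kg

Calculated osmolality = 2·Na + glucose/18 + urea
= 2·135 + 91/18 + 7.5
= 270 + 5.06 + 7.50
= 282.56 mOsm/kg ≈ 282.6 mOsm/kg
Osmolar gap = measured − calculated = 321 − 282.6 = 38.4 mOsm/kg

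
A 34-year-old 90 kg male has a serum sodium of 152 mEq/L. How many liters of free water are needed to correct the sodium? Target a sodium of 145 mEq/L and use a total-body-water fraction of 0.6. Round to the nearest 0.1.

TBW = 0.6 · 90 = 54 L
Free water deficit = TBW · (Na/145 − 1)
= 54 · (152/145 − 1)
= 54 · 0.0483
= 2.61 L

2.6 L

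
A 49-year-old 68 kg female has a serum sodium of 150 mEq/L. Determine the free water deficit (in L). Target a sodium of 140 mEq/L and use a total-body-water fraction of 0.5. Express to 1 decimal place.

TBW = 0.5 · 68 = 34 L
Free water deficit = TBW · (Na/140 − 1)
= 34 · (150/140 − 1)
= 34 · 0.0714
= 2.43 L

2.4 L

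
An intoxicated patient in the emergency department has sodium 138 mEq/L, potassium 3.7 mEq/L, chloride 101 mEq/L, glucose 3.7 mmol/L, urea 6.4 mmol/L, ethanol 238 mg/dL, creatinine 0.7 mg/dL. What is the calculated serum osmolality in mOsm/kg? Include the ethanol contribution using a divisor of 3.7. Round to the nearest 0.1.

350.4 mOsm/kg

Calculated osmolality = 2·Na + glucose + urea + ethanol/3.7
= 2·138 + 3.7 + 6.4 + 238/3.7
= 276 + 3.70 + 6.40 + 64.32
= 350.42 mOsm/kg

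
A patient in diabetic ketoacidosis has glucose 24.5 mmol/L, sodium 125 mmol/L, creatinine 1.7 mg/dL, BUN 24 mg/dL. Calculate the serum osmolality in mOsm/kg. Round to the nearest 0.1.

283.1 mOsm/kg

Calculated osmolality = 2·Na + glucose + BUN/2.8
= 2·125 + 24.5 + 24/2.8
= 250 + 24.50 + 8.57
= 283.07 mOsm/kg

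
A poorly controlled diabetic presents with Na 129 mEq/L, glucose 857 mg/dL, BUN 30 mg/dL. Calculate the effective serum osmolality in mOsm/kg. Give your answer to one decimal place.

305.6 mOsm/kg

Effective osmolality excludes urea (freely permeant across cell membranes):
2·Na + glucose/18
= 2·129 + 857/18
= 258 + 47.61
= 305.61 mOsm/kg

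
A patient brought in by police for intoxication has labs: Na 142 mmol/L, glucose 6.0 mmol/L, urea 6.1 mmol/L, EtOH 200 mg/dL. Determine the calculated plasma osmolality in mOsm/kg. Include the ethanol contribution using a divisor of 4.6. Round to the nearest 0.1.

339.6 mOsm/kg

Calculated osmolality = 2·Na + glucose + urea + ethanol/4.6
= 2·142 + 6 + 6.1 + 200/4.6
= 284 + 6 + 6.10 + 43.48
= 339.58 mOsm/kg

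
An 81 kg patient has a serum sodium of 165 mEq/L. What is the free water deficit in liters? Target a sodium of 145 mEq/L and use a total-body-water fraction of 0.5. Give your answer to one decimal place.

TBW = 0.5 · 81 = 40.5 L
Free water deficit = TBW · (Na/145 − 1)
= 40.5 · (165/145 − 1)
= 40.5 · 0.1379
= 5.58 L

5.6 L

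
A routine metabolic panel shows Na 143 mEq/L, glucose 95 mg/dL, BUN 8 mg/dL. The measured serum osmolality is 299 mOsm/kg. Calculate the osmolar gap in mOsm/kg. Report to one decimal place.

4.9 mOsm/kg

Calculated osmolality = 2·Na + glucose/18 + BUN/2.8
= 2·143 + 95/18 + 8/2.8
= 286 + 5.28 + 2.86
= 294.14 mOsm/kg ≈ 294.1 mOsm/kg
Osmolar gap = measured − calculated = 299 − 294.1 = 4.9 mOsm/kg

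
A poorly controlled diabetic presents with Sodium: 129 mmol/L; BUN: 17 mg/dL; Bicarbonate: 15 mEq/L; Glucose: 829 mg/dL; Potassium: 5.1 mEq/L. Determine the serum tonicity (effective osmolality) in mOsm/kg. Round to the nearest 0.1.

304.1 mOsm/kg

Effective osmolality excludes urea (freely permeant across cell membranes):
2·Na + glucose/18
= 2·129 + 829/18
= 258 + 46.06
= 304.06 mOsm/kg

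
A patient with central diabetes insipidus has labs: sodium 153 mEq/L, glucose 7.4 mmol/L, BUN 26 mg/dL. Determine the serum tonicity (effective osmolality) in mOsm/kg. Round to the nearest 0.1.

313.4 mOsm/kg

Effective osmolality excludes urea (freely permeant across cell membranes):
2·Na + glucose
= 2·153 + 7.4
= 306 + 7.4
= 313.4 mOsm/kg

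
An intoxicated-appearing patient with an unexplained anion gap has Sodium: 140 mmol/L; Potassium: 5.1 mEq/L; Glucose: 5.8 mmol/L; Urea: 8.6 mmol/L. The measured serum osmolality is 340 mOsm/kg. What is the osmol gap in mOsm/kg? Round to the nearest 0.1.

45.6 mOsm/kg

Calculated osmolality = 2·Na + glucose + urea
= 2·140 + 5.8 + 8.6
= 280 + 5.80 + 8.60
= 294.4 mOsm/kg ≈ 294.4 mOsm/kg
Osmolar gap = measured − calculated = 340 − 294.4 = 45.6 mOsm/kg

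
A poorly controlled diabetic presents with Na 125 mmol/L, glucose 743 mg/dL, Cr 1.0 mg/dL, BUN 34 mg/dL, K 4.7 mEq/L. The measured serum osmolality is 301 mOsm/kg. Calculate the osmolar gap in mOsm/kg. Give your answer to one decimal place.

Calculated osmolality = 2·Na + glucose/18 + BUN/2.8
= 2·125 + 743/18 + 34/2.8
= 250 + 41.28 + 12.14
= 303.42 mOsm/kg ≈ 303.4 mOsm/kg
Osmolar gap = measured − calculated = 301 − 303.4 = -2.4 mOsm/kg

-2.4 mOsm/kg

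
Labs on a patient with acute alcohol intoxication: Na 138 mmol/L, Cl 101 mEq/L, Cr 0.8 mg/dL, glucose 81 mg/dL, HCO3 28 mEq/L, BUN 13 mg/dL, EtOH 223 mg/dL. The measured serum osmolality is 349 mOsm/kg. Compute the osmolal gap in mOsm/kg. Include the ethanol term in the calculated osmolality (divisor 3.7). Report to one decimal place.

Calculated osmolality = 2·Na + glucose/18 + BUN/2.8 + ethanol/3.7
= 2·138 + 81/18 + 13/2.8 + 223/3.7
= 276 + 4.50 + 4.64 + 60.27
= 345.41 mOsm/kg ≈ 345.4 mOsm/kg
Osmolar gap = measured − calculated = 349 − 345.4 = 3.6 mOsm/kg

3.6 mOsm/kg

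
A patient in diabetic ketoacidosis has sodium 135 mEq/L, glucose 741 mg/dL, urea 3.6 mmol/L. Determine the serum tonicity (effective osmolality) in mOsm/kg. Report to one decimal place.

Effective osmolality excludes urea (freely permeant across cell membranes):
2·Na + glucose/18
= 2·135 + 741/18
= 270 + 41.17
= 311.17 mOsm/kg

311.2 mOsm/kg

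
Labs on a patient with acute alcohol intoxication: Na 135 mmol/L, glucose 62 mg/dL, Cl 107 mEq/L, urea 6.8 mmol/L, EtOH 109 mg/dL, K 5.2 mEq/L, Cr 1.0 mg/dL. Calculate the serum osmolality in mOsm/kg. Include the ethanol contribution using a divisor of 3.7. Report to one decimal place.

Calculated osmolality = 2·Na + glucose/18 + urea + ethanol/3.7
= 2·135 + 62/18 + 6.8 + 109/3.7
= 270 + 3.44 + 6.80 + 29.46
= 309.7 mOsm/kg

309.7 mOsm/kg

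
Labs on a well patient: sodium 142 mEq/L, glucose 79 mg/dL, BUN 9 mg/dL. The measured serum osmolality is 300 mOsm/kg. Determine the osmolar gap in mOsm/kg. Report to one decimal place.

8.4 mOsm/kg

Calculated osmolality = 2·Na + glucose/18 + BUN/2.8
= 2·142 + 79/18 + 9/2.8
= 284 + 4.39 + 3.21
= 291.6 mOsm/kg ≈ 291.6 mOsm/kg
Osmolar gap = measured − calculated = 300 − 291.6 = 8.4 mOsm/kg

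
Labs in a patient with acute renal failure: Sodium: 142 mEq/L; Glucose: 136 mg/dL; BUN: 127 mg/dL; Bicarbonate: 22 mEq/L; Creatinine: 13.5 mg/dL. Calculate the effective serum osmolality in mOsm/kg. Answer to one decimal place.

291.6 mOsm/kg

Effective osmolality excludes urea (freely permeant across cell membranes):
2·Na + glucose/18
= 2·142 + 136/18
= 284 + 7.56
= 291.56 mOsm/kg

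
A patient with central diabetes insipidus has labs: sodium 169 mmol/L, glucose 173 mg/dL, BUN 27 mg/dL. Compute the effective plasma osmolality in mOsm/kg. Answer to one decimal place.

347.6 mOsm/kg

Effective osmolality excludes urea (freely permeant across cell membranes):
2·Na + glucose/18
= 2·169 + 173/18
= 338 + 9.61
= 347.61 mOsm/kg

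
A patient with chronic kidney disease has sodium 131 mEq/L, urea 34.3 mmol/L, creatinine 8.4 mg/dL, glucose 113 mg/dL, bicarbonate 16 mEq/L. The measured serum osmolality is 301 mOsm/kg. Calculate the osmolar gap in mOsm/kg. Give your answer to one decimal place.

Calculated osmolality = 2·Na + glucose/18 + urea
= 2·131 + 113/18 + 34.3
= 262 + 6.28 + 34.30
= 302.58 mOsm/kg ≈ 302.6 mOsm/kg
Osmolar gap = measured − calculated = 301 − 302.6 = -1.6 mOsm/kg

-1.6 mOsm/kg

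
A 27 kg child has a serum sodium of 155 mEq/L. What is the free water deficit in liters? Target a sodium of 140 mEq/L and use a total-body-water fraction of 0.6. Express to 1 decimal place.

TBW = 0.6 · 27 = 16.2 L
Free water deficit = TBW · (Na/140 − 1)
= 16.2 · (155/140 − 1)
= 16.2 · 0.1071
= 1.74 L

1.7 L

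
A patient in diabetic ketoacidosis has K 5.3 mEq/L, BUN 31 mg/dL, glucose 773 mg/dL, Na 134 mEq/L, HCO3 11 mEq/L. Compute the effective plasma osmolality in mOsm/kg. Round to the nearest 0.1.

Effective osmolality excludes urea (freely permeant across cell membranes):
2·Na + glucose/18
= 2·134 + 773/18
= 268 + 42.94
= 310.94 mOsm/kg

310.9 mOsm/kg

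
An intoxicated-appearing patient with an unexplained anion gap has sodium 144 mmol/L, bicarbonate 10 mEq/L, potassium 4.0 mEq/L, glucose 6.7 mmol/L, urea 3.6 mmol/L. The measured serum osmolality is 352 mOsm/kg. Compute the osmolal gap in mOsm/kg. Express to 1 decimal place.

53.7 mOsm/kg

Calculated osmolality = 2·Na + glucose + urea
= 2·144 + 6.7 + 3.6
= 288 + 6.70 + 3.60
= 298.3 mOsm/kg ≈ 298.3 mOsm/kg
Osmolar gap = measured − calculated = 352 − 298.3 = 53.7 mOsm/kg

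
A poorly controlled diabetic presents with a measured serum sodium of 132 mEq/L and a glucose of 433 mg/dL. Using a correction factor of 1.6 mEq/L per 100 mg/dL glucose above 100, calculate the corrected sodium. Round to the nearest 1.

137 mEq/L

Corrected Na = measured Na + 1.6 · (glucose − 100)/100
= 132 + 1.6 · (433 − 100)/100
= 132 + 5.3
= 137.3 mEq/L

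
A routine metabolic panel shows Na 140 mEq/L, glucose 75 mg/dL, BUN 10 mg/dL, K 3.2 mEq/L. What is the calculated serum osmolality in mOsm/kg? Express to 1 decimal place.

287.7 mOsm/kg

Calculated osmolality = 2·Na + glucose/18 + BUN/2.8
= 2·140 + 75/18 + 10/2.8
= 280 + 4.17 + 3.57
= 287.74 mOsm/kg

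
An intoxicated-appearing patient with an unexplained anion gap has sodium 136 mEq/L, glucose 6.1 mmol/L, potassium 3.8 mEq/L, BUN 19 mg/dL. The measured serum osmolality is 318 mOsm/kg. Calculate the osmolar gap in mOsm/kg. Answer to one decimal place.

33.1 mOsm/kg

Calculated osmolality = 2·Na + glucose + BUN/2.8
= 2·136 + 6.1 + 19/2.8
= 272 + 6.10 + 6.79
= 284.89 mOsm/kg ≈ 284.9 mOsm/kg
Osmolar gap = measured − calculated = 318 − 284.9 = 33.1 mOsm/kg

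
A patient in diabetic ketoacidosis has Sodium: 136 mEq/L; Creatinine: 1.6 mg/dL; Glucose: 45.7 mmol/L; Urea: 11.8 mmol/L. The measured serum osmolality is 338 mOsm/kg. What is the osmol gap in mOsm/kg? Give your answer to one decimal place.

Calculated osmolality = 2·Na + glucose + urea
= 2·136 + 45.7 + 11.8
= 272 + 45.70 + 11.80
= 329.5 mOsm/kg ≈ 329.5 mOsm/kg
Osmolar gap = measured − calculated = 338 − 329.5 = 8.5 mOsm/kg

8.5 mOsm/kg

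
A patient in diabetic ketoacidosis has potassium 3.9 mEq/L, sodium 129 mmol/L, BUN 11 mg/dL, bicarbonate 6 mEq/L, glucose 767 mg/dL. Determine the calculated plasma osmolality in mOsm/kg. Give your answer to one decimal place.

Calculated osmolality = 2·Na + glucose/18 + BUN/2.8
= 2·129 + 767/18 + 11/2.8
= 258 + 42.61 + 3.93
= 304.54 mOsm/kg

304.5 mOsm/kg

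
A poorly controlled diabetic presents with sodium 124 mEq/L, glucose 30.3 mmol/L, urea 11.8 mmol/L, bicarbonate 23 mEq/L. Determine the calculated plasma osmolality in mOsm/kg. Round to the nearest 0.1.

Calculated osmolality = 2·Na + glucose + urea
= 2·124 + 30.3 + 11.8
= 248 + 30.30 + 11.80
= 290.1 mOsm/kg

290.1 mOsm/kg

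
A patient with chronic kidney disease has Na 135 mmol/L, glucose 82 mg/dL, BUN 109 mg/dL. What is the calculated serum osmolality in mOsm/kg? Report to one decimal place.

Calculated osmolality = 2·Na + glucose/18 + BUN/2.8
= 2·135 + 82/18 + 109/2.8
= 270 + 4.56 + 38.93
= 313.49 mOsm/kg

313.5 mOsm/kg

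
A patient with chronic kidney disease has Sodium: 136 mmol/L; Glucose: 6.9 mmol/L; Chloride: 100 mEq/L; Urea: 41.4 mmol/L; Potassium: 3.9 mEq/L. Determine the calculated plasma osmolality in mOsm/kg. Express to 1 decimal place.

320.3 mOsm/kg

Calculated osmolality = 2·Na + glucose + urea
= 2·136 + 6.9 + 41.4
= 272 + 6.90 + 41.40
= 320.3 mOsm/kg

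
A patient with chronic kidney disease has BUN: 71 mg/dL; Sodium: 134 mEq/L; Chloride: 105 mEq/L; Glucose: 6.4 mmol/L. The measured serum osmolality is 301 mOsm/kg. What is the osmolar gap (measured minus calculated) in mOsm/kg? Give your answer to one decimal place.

Calculated osmolality = 2·Na + glucose + BUN/2.8
= 2·134 + 6.4 + 71/2.8
= 268 + 6.40 + 25.36
= 299.76 mOsm/kg ≈ 299.8 mOsm/kg
Osmolar gap = measured − calculated = 301 − 299.8 = 1.2 mOsm/kg

1.2 mOsm/kg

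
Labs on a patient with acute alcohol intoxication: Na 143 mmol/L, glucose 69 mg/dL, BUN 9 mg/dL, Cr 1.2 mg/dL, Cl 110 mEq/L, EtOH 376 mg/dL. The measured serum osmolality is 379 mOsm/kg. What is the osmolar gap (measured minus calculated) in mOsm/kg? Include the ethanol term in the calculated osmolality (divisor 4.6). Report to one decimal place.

4.2 mOsm/kg

Calculated osmolality = 2·Na + glucose/18 + BUN/2.8 + ethanol/4.6
= 2·143 + 69/18 + 9/2.8 + 376/4.6
= 286 + 3.83 + 3.21 + 81.74
= 374.78 mOsm/kg ≈ 374.8 mOsm/kg
Osmolar gap = measured − calculated = 379 − 374.8 = 4.2 mOsm/kg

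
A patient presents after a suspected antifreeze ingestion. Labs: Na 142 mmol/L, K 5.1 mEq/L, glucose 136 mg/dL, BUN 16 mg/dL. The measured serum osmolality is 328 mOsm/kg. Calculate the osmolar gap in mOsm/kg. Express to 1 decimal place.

30.7 mOsm/kg

Calculated osmolality = 2·Na + glucose/18 + BUN/2.8
= 2·142 + 136/18 + 16/2.8
= 284 + 7.56 + 5.71
= 297.27 mOsm/kg ≈ 297.3 mOsm/kg
Osmolar gap = measured − calculated = 328 − 297.3 = 30.7 mOsm/kg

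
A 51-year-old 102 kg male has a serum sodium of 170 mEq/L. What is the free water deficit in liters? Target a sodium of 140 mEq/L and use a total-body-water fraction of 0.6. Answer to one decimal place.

13.1 L

TBW = 0.6 · 102 = 61.2 L
Free water deficit = TBW · (Na/140 − 1)
= 61.2 · (170/140 − 1)
= 61.2 · 0.2143
= 13.12 L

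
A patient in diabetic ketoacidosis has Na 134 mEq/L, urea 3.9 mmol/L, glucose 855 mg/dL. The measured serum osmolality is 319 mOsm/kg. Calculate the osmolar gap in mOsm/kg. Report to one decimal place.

Calculated osmolality = 2·Na + glucose/18 + urea
= 2·134 + 855/18 + 3.9
= 268 + 47.50 + 3.90
= 319.4 mOsm/kg ≈ 319.4 mOsm/kg
Osmolar gap = measured − calculated = 319 − 319.4 = -0.4 mOsm/kg

-0.4 mOsm/kg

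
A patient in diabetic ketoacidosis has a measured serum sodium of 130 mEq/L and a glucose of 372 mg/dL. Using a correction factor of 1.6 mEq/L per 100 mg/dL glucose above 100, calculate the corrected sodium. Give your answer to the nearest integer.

Corrected Na = measured Na + 1.6 · (glucose − 100)/100
= 130 + 1.6 · (372 − 100)/100
= 130 + 4.4
= 134.4 mEq/L

134 mEq/L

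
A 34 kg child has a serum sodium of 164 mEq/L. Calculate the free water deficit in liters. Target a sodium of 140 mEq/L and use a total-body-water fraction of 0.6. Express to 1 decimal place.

TBW = 0.6 · 34 = 20.4 L
Free water deficit = TBW · (Na/140 − 1)
= 20.4 · (164/140 − 1)
= 20.4 · 0.1714
= 3.5 L

3.5 L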